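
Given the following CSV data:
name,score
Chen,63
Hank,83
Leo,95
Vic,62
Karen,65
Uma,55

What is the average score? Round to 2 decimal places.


Scores: 63, 83, 95, 62, 65, 55
Sum = 423
Count = 6
Average = 423 / 6 = 70.50

ANSWER: 70.50


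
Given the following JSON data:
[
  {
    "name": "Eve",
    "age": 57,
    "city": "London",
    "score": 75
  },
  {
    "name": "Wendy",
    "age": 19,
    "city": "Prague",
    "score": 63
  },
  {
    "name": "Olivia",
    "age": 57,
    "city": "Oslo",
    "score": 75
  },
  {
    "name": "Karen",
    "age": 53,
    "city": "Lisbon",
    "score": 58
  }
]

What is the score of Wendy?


Looking up record where name = Wendy
Record index: 1
Field 'score' = 63

ANSWER: 63


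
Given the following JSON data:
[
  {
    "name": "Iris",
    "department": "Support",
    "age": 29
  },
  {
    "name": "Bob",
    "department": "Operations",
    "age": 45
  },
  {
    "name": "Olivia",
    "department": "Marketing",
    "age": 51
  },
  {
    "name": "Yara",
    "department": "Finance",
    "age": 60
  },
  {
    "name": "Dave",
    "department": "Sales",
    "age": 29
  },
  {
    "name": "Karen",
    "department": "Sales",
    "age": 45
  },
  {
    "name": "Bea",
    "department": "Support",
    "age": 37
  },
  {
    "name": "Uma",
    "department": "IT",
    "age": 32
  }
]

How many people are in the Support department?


Scanning records for department = Support
  Record 0: Iris
  Record 6: Bea
Count: 2

ANSWER: 2


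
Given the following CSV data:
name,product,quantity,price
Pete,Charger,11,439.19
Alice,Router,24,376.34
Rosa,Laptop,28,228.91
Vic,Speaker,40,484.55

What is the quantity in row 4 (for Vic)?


Row 4: Vic
Column 'quantity' = 40

ANSWER: 40


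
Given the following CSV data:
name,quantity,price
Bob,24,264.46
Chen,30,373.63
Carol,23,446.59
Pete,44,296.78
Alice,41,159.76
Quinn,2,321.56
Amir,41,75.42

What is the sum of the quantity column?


Values in 'quantity' column:
  Row 1: 24
  Row 2: 30
  Row 3: 23
  Row 4: 44
  Row 5: 41
  Row 6: 2
  Row 7: 41
Sum = 24 + 30 + 23 + 44 + 41 + 2 + 41 = 205

ANSWER: 205


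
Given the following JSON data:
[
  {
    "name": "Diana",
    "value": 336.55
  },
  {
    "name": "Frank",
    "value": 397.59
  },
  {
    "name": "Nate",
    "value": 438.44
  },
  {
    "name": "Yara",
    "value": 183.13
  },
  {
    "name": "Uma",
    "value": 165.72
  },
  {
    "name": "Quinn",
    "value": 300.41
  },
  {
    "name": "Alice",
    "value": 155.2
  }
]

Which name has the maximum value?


Comparing values:
  Diana: 336.55
  Frank: 397.59
  Nate: 438.44
  Yara: 183.13
  Uma: 165.72
  Quinn: 300.41
  Alice: 155.2
Maximum: Nate (438.44)

ANSWER: Nate


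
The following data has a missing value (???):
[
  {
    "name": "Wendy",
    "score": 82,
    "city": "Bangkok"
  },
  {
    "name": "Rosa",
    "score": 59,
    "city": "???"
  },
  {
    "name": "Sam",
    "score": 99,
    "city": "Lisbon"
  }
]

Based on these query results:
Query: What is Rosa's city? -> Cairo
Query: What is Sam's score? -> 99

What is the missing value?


The missing value is Rosa's city
From query: Rosa's city = Cairo

ANSWER: Cairo


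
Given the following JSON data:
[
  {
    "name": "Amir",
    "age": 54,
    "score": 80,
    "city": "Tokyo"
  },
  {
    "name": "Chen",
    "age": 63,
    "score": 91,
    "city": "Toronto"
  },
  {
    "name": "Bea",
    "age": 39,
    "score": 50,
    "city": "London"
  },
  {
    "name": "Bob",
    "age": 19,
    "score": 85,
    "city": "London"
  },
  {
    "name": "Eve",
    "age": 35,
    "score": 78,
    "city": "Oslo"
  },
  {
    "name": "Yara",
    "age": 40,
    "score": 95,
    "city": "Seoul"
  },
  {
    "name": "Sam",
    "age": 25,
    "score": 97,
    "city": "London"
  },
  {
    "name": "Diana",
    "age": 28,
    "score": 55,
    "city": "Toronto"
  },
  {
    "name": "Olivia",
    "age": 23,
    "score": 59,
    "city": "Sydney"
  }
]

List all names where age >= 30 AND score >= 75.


Checking both conditions:
  Amir (age=54, score=80) -> YES
  Chen (age=63, score=91) -> YES
  Bea (age=39, score=50) -> no
  Bob (age=19, score=85) -> no
  Eve (age=35, score=78) -> YES
  Yara (age=40, score=95) -> YES
  Sam (age=25, score=97) -> no
  Diana (age=28, score=55) -> no
  Olivia (age=23, score=59) -> no


ANSWER: Amir, Chen, Eve, Yara


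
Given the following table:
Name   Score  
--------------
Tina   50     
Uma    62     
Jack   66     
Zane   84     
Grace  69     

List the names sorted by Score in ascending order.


Sorting by Score (ascending):
  Tina: 50
  Uma: 62
  Jack: 66
  Grace: 69
  Zane: 84


ANSWER: Tina, Uma, Jack, Grace, Zane


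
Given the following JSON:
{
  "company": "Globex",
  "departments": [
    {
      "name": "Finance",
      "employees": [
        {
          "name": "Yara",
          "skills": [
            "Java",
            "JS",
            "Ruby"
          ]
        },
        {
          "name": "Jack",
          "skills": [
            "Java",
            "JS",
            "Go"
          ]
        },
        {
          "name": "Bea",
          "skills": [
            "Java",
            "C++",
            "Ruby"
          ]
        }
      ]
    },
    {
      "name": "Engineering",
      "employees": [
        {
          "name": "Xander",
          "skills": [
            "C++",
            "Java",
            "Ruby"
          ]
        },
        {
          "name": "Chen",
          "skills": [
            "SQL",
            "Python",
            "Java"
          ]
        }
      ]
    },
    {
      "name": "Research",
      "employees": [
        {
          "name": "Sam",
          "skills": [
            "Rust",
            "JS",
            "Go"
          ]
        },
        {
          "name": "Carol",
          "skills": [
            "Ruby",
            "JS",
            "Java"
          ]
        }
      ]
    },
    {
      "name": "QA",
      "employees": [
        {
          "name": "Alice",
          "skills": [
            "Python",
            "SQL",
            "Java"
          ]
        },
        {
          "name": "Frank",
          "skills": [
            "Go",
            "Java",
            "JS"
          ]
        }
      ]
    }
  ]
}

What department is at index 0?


Path: departments[0].name
Value: Finance

ANSWER: Finance


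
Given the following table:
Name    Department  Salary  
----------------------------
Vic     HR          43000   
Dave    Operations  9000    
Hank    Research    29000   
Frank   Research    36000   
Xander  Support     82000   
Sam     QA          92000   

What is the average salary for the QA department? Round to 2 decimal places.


QA department members:
  Sam: 92000
Sum = 92000
Count = 1
Average = 92000 / 1 = 92000.00

ANSWER: 92000.00


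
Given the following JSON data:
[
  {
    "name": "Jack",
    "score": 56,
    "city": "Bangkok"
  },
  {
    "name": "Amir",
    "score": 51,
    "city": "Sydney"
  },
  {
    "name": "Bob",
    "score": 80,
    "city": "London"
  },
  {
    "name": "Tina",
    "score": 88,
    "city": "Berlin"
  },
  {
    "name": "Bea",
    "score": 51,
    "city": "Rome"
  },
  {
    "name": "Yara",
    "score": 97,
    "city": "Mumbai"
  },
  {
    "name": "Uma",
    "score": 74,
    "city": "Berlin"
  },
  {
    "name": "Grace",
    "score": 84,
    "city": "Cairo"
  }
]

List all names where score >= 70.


Filtering records where score >= 70:
  Jack (score=56) -> no
  Amir (score=51) -> no
  Bob (score=80) -> YES
  Tina (score=88) -> YES
  Bea (score=51) -> no
  Yara (score=97) -> YES
  Uma (score=74) -> YES
  Grace (score=84) -> YES


ANSWER: Bob, Tina, Yara, Uma, Grace


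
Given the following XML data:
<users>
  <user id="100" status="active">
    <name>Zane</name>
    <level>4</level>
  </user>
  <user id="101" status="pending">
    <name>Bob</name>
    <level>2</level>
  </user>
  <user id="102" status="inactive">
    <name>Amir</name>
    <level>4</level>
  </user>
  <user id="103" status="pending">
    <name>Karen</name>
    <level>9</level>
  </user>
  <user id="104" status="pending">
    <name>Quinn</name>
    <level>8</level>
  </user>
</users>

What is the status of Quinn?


Finding user with name = Quinn
user id="104" status="pending"

ANSWER: pending


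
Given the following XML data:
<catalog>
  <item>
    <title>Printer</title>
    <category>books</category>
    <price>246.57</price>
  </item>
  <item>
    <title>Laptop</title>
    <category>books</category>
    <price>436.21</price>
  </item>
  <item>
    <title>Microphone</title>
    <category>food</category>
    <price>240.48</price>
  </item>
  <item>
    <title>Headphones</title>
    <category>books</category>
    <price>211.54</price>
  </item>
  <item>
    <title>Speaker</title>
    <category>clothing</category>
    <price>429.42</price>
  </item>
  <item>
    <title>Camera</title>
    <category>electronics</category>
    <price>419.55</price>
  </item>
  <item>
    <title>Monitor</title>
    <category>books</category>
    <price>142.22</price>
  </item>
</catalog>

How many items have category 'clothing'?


Scanning <item> elements for <category>clothing</category>:
  Item 5: Speaker -> MATCH
Count: 1

ANSWER: 1


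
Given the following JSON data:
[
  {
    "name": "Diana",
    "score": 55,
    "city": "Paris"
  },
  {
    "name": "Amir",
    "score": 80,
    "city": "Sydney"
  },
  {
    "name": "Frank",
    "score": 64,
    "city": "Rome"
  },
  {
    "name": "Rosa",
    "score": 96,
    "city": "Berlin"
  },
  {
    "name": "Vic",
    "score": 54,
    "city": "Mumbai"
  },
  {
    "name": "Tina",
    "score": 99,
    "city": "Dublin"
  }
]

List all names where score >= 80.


Filtering records where score >= 80:
  Diana (score=55) -> no
  Amir (score=80) -> YES
  Frank (score=64) -> no
  Rosa (score=96) -> YES
  Vic (score=54) -> no
  Tina (score=99) -> YES


ANSWER: Amir, Rosa, Tina


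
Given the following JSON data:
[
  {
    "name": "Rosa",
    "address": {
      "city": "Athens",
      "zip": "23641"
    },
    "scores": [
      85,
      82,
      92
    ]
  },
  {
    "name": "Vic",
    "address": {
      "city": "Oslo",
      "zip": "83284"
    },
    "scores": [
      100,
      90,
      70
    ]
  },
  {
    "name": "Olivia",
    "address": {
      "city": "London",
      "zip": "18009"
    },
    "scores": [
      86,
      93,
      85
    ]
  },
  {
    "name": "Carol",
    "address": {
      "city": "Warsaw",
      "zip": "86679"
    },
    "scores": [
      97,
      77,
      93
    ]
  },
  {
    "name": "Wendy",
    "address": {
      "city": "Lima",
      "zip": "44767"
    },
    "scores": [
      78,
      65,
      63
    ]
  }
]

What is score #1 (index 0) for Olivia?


Path: records[2].scores[0]
Value: 86

ANSWER: 86


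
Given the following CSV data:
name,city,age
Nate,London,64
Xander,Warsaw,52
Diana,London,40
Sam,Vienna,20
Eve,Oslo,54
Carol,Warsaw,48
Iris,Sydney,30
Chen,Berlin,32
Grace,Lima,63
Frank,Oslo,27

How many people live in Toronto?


Scanning city column for 'Toronto':
Total matches: 0

ANSWER: 0


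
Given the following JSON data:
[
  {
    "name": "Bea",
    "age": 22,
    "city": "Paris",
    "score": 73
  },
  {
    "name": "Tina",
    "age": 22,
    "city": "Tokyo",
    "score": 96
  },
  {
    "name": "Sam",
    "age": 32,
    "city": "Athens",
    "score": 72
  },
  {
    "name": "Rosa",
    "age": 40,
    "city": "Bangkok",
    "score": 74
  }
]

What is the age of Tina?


Looking up record where name = Tina
Record index: 1
Field 'age' = 22

ANSWER: 22


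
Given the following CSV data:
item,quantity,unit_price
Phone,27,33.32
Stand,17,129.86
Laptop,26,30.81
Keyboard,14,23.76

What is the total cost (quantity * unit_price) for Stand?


Row: Stand
quantity = 17
unit_price = 129.86
total = 17 * 129.86 = 2207.62

ANSWER: 2207.62


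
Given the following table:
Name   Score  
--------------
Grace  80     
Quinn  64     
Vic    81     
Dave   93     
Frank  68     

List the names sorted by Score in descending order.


Sorting by Score (descending):
  Dave: 93
  Vic: 81
  Grace: 80
  Frank: 68
  Quinn: 64


ANSWER: Dave, Vic, Grace, Frank, Quinn


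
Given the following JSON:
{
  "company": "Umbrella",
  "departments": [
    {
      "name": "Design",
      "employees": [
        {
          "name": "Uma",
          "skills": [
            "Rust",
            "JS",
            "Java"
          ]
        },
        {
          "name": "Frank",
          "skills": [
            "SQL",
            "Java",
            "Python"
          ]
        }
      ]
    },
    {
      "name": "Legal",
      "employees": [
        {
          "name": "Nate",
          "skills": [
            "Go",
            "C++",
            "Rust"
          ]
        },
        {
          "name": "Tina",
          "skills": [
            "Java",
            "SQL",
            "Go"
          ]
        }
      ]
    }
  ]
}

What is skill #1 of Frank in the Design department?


Path: departments[0].employees[1].skills[0]
Value: SQL

ANSWER: SQL


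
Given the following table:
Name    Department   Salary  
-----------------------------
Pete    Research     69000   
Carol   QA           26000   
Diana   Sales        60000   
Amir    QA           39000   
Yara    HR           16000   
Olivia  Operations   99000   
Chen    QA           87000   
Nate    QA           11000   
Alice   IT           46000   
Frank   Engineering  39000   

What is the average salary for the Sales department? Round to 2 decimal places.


Sales department members:
  Diana: 60000
Sum = 60000
Count = 1
Average = 60000 / 1 = 60000.00

ANSWER: 60000.00


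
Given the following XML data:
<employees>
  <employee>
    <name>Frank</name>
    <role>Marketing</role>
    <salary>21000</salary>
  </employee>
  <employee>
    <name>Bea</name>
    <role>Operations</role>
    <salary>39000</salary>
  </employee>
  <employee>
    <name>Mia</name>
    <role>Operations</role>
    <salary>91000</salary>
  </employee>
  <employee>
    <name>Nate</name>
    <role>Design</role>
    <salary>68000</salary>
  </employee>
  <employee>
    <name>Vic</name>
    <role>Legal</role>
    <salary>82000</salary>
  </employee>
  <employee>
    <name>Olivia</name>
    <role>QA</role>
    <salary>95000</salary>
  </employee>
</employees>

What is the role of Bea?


Searching for <employee> with <name>Bea</name>
Found at position 2
<role>Operations</role>

ANSWER: Operations


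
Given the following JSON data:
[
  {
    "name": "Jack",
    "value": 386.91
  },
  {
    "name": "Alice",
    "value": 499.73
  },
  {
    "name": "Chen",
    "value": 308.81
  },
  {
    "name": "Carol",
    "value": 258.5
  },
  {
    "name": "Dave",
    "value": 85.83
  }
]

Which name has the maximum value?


Comparing values:
  Jack: 386.91
  Alice: 499.73
  Chen: 308.81
  Carol: 258.5
  Dave: 85.83
Maximum: Alice (499.73)

ANSWER: Alice


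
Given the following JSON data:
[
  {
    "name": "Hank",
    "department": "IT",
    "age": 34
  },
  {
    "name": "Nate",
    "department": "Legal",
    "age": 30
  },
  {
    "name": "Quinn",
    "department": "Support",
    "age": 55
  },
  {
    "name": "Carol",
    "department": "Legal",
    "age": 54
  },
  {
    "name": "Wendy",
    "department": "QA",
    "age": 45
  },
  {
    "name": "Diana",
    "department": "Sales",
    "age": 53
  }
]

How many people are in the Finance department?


Scanning records for department = Finance
  No matches found
Count: 0

ANSWER: 0


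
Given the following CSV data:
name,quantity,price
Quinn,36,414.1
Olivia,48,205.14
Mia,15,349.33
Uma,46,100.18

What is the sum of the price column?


Values in 'price' column:
  Row 1: 414.1
  Row 2: 205.14
  Row 3: 349.33
  Row 4: 100.18
Sum = 414.1 + 205.14 + 349.33 + 100.18 = 1068.75

ANSWER: 1068.75


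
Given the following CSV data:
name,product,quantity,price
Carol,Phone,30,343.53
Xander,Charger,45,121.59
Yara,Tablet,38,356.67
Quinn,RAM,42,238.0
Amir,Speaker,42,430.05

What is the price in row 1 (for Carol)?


Row 1: Carol
Column 'price' = 343.53

ANSWER: 343.53


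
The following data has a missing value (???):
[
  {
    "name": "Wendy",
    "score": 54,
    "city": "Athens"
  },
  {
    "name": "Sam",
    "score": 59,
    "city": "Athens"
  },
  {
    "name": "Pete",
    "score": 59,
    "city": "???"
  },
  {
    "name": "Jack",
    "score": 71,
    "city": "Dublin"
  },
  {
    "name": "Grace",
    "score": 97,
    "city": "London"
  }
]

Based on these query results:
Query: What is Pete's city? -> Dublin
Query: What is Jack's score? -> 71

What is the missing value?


The missing value is Pete's city
From query: Pete's city = Dublin

ANSWER: Dublin


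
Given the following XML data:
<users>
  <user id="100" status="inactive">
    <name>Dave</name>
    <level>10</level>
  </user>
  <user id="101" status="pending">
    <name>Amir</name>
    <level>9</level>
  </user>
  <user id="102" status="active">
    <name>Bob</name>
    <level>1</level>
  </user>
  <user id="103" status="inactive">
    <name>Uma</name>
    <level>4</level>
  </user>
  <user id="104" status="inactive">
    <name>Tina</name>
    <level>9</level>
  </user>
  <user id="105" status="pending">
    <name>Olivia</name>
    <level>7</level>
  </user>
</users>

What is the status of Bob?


Finding user with name = Bob
user id="102" status="active"

ANSWER: active


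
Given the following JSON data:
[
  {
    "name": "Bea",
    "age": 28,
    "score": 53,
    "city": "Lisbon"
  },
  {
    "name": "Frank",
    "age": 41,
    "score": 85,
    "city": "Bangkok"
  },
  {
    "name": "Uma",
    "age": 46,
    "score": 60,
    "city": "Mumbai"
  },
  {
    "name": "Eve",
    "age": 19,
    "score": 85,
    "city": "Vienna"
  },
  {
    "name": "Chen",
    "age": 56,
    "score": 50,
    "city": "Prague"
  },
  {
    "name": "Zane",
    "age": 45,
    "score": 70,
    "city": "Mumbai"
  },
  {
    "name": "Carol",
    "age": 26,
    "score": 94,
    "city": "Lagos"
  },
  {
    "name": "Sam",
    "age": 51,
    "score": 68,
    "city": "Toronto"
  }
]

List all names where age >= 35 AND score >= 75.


Checking both conditions:
  Bea (age=28, score=53) -> no
  Frank (age=41, score=85) -> YES
  Uma (age=46, score=60) -> no
  Eve (age=19, score=85) -> no
  Chen (age=56, score=50) -> no
  Zane (age=45, score=70) -> no
  Carol (age=26, score=94) -> no
  Sam (age=51, score=68) -> no


ANSWER: Frank


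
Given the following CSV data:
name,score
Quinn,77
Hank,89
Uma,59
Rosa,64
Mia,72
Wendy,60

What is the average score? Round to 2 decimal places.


Scores: 77, 89, 59, 64, 72, 60
Sum = 421
Count = 6
Average = 421 / 6 = 70.17

ANSWER: 70.17


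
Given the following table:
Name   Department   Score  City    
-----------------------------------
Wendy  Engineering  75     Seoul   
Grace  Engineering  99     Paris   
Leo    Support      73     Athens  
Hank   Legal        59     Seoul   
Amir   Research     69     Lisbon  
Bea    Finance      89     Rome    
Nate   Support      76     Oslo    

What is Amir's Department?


Row 5: Amir
Department = Research

ANSWER: Research


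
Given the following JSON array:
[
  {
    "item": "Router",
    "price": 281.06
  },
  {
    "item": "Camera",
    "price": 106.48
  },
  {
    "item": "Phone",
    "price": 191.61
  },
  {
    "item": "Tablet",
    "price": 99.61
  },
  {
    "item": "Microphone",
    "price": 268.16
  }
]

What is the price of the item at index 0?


Array index 0 -> Router
price = 281.06

ANSWER: 281.06


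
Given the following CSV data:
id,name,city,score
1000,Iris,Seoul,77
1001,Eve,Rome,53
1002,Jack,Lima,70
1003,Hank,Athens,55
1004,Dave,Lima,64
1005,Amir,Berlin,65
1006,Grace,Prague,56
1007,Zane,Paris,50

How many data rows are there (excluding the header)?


Counting rows (excluding header):
Header: id,name,city,score
Data rows: 8

ANSWER: 8


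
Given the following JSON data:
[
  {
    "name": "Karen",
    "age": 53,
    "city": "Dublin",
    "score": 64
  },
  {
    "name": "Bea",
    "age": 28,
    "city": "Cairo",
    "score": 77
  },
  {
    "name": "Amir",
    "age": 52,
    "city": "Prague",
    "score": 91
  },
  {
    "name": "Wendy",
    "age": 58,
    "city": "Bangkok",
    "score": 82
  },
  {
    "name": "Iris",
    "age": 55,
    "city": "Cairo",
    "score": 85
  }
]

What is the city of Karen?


Looking up record where name = Karen
Record index: 0
Field 'city' = Dublin

ANSWER: Dublin


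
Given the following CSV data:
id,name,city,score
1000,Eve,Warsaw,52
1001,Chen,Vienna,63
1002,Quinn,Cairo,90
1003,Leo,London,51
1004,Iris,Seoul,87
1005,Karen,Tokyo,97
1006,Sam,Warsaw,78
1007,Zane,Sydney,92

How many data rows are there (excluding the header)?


Counting rows (excluding header):
Header: id,name,city,score
Data rows: 8

ANSWER: 8


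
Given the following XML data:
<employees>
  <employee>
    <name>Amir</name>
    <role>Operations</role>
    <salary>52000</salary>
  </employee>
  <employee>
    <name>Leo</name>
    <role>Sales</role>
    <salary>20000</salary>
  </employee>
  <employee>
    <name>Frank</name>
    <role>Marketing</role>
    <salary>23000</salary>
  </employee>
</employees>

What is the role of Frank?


Searching for <employee> with <name>Frank</name>
Found at position 3
<role>Marketing</role>

ANSWER: Marketing


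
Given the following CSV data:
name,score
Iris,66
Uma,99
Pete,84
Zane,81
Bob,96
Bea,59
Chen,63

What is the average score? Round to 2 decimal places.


Scores: 66, 99, 84, 81, 96, 59, 63
Sum = 548
Count = 7
Average = 548 / 7 = 78.29

ANSWER: 78.29


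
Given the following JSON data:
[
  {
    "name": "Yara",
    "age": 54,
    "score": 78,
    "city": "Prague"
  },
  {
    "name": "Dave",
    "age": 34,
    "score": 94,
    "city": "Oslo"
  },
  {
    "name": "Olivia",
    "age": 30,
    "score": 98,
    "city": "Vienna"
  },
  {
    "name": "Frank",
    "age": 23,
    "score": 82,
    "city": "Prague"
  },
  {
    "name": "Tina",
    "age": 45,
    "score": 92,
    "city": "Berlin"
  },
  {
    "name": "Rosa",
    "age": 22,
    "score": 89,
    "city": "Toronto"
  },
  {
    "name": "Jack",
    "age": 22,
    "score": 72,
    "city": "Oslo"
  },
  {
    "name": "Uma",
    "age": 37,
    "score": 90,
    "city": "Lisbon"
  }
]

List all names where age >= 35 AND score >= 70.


Checking both conditions:
  Yara (age=54, score=78) -> YES
  Dave (age=34, score=94) -> no
  Olivia (age=30, score=98) -> no
  Frank (age=23, score=82) -> no
  Tina (age=45, score=92) -> YES
  Rosa (age=22, score=89) -> no
  Jack (age=22, score=72) -> no
  Uma (age=37, score=90) -> YES


ANSWER: Yara, Tina, Uma


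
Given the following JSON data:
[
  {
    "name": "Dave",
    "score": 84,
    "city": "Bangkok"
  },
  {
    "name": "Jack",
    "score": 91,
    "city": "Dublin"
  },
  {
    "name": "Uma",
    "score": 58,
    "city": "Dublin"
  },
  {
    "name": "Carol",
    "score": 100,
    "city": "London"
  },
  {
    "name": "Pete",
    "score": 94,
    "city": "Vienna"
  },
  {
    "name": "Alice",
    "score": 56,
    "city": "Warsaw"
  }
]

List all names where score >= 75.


Filtering records where score >= 75:
  Dave (score=84) -> YES
  Jack (score=91) -> YES
  Uma (score=58) -> no
  Carol (score=100) -> YES
  Pete (score=94) -> YES
  Alice (score=56) -> no


ANSWER: Dave, Jack, Carol, Pete


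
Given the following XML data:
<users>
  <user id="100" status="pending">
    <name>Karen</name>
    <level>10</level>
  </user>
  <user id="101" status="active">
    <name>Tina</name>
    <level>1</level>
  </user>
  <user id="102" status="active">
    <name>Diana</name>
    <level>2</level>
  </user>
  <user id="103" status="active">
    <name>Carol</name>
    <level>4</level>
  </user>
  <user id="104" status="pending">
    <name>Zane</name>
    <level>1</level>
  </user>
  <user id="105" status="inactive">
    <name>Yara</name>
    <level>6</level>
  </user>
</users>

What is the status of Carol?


Finding user with name = Carol
user id="103" status="active"

ANSWER: active


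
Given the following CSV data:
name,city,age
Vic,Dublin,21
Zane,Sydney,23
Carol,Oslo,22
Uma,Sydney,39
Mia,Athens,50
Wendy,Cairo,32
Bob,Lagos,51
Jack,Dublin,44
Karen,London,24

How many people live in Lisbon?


Scanning city column for 'Lisbon':
Total matches: 0

ANSWER: 0


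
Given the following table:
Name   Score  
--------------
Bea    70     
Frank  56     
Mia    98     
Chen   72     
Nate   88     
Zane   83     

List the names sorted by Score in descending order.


Sorting by Score (descending):
  Mia: 98
  Nate: 88
  Zane: 83
  Chen: 72
  Bea: 70
  Frank: 56


ANSWER: Mia, Nate, Zane, Chen, Bea, Frank


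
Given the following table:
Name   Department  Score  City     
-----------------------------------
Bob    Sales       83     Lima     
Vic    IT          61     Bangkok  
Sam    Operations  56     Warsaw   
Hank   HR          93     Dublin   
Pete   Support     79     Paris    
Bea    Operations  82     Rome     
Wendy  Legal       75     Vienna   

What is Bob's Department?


Row 1: Bob
Department = Sales

ANSWER: Sales


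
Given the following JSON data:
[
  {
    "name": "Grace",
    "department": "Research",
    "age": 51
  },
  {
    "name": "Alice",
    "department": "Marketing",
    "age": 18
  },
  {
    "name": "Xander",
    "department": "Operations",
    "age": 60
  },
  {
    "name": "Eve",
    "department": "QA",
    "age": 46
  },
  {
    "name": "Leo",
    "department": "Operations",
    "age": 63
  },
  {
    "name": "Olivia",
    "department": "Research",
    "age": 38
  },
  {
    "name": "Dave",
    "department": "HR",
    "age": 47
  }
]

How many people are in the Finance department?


Scanning records for department = Finance
  No matches found
Count: 0

ANSWER: 0


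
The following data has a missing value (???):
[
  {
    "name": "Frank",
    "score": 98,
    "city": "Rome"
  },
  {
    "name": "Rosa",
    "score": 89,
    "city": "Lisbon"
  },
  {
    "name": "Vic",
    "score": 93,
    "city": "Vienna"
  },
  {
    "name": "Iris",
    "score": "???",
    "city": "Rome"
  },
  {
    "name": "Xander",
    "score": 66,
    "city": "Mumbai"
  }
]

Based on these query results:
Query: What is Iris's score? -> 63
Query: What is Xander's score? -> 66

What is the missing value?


The missing value is Iris's score
From query: Iris's score = 63

ANSWER: 63


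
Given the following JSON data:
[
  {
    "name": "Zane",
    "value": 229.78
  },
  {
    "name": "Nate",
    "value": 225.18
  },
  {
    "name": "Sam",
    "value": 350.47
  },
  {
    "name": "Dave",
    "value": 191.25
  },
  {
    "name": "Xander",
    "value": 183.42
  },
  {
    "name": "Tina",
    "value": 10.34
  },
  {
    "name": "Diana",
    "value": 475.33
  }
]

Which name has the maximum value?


Comparing values:
  Zane: 229.78
  Nate: 225.18
  Sam: 350.47
  Dave: 191.25
  Xander: 183.42
  Tina: 10.34
  Diana: 475.33
Maximum: Diana (475.33)

ANSWER: Diana


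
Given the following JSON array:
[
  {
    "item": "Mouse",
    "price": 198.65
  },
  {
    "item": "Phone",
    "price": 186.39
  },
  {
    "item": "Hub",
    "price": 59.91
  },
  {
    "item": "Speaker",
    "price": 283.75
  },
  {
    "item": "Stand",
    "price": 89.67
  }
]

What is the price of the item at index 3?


Array index 3 -> Speaker
price = 283.75

ANSWER: 283.75


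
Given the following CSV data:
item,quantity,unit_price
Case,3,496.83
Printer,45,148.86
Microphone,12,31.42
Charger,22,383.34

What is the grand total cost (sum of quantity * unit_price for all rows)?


Computing row totals:
  Case: 3 * 496.83 = 1490.49
  Printer: 45 * 148.86 = 6698.7
  Microphone: 12 * 31.42 = 377.04
  Charger: 22 * 383.34 = 8433.48
Grand total = 1490.49 + 6698.7 + 377.04 + 8433.48 = 16999.71

ANSWER: 16999.71


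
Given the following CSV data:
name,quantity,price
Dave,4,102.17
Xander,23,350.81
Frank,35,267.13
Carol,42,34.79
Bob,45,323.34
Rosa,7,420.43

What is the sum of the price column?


Values in 'price' column:
  Row 1: 102.17
  Row 2: 350.81
  Row 3: 267.13
  Row 4: 34.79
  Row 5: 323.34
  Row 6: 420.43
Sum = 102.17 + 350.81 + 267.13 + 34.79 + 323.34 + 420.43 = 1498.67

ANSWER: 1498.67


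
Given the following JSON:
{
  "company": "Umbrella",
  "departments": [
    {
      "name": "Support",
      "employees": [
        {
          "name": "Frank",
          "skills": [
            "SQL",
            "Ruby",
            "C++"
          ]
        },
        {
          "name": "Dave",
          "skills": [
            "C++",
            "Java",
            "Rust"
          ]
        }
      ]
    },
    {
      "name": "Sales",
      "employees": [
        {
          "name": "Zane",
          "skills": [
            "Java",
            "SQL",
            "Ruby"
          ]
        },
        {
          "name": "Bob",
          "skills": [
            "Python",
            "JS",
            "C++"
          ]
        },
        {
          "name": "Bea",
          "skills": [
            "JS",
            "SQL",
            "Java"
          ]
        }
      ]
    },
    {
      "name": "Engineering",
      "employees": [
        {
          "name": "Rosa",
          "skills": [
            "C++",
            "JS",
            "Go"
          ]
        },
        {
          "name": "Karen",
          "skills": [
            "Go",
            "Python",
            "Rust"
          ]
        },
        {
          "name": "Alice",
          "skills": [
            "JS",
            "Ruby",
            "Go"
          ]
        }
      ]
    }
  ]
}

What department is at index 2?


Path: departments[2].name
Value: Engineering

ANSWER: Engineering


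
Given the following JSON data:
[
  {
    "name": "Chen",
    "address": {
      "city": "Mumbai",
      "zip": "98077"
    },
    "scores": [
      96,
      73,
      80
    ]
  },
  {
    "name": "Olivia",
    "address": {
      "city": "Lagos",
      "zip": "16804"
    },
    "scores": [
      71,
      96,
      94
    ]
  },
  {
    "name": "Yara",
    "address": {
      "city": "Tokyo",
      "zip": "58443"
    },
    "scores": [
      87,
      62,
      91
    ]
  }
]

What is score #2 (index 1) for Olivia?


Path: records[1].scores[1]
Value: 96

ANSWER: 96


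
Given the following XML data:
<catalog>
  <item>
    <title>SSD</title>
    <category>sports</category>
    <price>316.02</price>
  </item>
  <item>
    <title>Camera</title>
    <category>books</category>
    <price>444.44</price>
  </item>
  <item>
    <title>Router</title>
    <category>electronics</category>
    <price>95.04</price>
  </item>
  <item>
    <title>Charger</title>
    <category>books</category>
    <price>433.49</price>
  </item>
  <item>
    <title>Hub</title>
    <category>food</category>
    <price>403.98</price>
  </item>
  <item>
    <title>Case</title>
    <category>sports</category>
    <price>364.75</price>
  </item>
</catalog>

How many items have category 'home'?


Scanning <item> elements for <category>home</category>:
Count: 0

ANSWER: 0


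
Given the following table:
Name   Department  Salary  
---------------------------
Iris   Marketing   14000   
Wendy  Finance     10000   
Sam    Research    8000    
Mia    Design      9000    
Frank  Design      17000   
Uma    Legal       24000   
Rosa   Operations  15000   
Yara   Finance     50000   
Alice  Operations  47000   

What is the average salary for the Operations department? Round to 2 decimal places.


Operations department members:
  Rosa: 15000
  Alice: 47000
Sum = 62000
Count = 2
Average = 62000 / 2 = 31000.00

ANSWER: 31000.00


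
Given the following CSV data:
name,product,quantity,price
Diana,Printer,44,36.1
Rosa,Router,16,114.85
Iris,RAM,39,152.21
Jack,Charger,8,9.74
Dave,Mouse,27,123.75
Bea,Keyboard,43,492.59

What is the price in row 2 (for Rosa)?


Row 2: Rosa
Column 'price' = 114.85

ANSWER: 114.85


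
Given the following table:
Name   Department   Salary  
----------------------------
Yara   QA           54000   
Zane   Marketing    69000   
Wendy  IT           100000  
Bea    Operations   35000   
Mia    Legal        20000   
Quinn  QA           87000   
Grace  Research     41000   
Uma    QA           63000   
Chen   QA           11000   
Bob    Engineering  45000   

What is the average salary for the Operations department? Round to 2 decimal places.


Operations department members:
  Bea: 35000
Sum = 35000
Count = 1
Average = 35000 / 1 = 35000.00

ANSWER: 35000.00


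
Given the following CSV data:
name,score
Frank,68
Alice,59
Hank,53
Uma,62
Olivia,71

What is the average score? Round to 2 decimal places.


Scores: 68, 59, 53, 62, 71
Sum = 313
Count = 5
Average = 313 / 5 = 62.60

ANSWER: 62.60


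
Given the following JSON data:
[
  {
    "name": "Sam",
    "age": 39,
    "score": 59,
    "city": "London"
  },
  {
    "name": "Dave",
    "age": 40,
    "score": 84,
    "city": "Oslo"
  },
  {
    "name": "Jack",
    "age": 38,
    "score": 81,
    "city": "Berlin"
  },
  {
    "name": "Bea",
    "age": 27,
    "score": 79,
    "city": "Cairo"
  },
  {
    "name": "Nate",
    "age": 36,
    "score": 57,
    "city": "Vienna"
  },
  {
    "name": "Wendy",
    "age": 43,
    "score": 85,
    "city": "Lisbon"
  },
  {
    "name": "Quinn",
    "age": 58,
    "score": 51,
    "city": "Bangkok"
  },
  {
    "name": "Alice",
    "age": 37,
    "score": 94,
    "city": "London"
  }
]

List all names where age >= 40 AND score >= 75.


Checking both conditions:
  Sam (age=39, score=59) -> no
  Dave (age=40, score=84) -> YES
  Jack (age=38, score=81) -> no
  Bea (age=27, score=79) -> no
  Nate (age=36, score=57) -> no
  Wendy (age=43, score=85) -> YES
  Quinn (age=58, score=51) -> no
  Alice (age=37, score=94) -> no


ANSWER: Dave, Wendy


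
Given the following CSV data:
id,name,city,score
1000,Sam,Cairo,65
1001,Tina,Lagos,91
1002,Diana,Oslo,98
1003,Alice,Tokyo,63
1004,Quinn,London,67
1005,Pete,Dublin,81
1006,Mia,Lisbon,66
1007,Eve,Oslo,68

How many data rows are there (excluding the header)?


Counting rows (excluding header):
Header: id,name,city,score
Data rows: 8

ANSWER: 8


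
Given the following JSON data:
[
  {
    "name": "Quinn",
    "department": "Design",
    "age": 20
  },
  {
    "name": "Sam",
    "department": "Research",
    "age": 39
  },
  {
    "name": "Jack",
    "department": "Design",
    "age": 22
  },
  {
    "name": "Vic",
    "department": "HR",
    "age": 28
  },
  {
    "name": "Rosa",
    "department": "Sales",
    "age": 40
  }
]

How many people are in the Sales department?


Scanning records for department = Sales
  Record 4: Rosa
Count: 1

ANSWER: 1


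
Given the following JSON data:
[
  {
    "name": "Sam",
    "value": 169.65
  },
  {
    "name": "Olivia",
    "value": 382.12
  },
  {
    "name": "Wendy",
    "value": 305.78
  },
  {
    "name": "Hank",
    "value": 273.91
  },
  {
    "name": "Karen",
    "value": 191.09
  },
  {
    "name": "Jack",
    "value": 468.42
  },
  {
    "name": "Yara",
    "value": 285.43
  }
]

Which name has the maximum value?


Comparing values:
  Sam: 169.65
  Olivia: 382.12
  Wendy: 305.78
  Hank: 273.91
  Karen: 191.09
  Jack: 468.42
  Yara: 285.43
Maximum: Jack (468.42)

ANSWER: Jack


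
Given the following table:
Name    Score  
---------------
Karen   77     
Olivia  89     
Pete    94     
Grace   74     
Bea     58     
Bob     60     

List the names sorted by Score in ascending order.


Sorting by Score (ascending):
  Bea: 58
  Bob: 60
  Grace: 74
  Karen: 77
  Olivia: 89
  Pete: 94


ANSWER: Bea, Bob, Grace, Karen, Olivia, Pete


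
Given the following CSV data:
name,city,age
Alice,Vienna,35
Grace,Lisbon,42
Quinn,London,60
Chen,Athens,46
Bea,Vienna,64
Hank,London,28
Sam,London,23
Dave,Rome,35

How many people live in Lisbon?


Scanning city column for 'Lisbon':
  Row 2: Grace -> MATCH
Total matches: 1

ANSWER: 1


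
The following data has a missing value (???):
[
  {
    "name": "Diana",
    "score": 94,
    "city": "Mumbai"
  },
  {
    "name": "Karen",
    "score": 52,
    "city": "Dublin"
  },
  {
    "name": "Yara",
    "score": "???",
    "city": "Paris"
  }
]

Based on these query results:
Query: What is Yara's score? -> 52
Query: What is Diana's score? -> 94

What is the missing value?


The missing value is Yara's score
From query: Yara's score = 52

ANSWER: 52


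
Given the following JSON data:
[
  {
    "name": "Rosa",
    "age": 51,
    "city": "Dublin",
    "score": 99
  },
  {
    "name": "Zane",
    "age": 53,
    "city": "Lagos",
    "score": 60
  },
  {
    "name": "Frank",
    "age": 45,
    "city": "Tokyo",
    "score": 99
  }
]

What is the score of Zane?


Looking up record where name = Zane
Record index: 1
Field 'score' = 60

ANSWER: 60


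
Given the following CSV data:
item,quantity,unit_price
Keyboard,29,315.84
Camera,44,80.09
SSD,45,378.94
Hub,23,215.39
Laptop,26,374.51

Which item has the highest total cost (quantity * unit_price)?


Computing row totals:
  Keyboard: 9159.36
  Camera: 3523.96
  SSD: 17052.3
  Hub: 4953.97
  Laptop: 9737.26
Maximum: SSD (17052.3)

ANSWER: SSD


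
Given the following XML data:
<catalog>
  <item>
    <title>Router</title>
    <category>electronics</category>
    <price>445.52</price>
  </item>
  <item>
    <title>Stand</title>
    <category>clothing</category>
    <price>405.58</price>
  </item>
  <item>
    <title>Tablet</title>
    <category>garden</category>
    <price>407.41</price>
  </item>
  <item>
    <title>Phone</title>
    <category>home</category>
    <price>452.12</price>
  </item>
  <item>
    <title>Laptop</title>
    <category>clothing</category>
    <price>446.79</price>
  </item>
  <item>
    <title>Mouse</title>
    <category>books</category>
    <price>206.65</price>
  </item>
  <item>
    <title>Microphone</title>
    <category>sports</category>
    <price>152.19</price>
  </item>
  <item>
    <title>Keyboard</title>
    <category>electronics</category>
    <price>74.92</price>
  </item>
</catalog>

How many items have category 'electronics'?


Scanning <item> elements for <category>electronics</category>:
  Item 1: Router -> MATCH
  Item 8: Keyboard -> MATCH
Count: 2

ANSWER: 2


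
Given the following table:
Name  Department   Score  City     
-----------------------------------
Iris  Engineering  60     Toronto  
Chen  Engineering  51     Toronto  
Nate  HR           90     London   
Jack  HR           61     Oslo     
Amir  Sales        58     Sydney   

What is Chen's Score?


Row 2: Chen
Score = 51

ANSWER: 51


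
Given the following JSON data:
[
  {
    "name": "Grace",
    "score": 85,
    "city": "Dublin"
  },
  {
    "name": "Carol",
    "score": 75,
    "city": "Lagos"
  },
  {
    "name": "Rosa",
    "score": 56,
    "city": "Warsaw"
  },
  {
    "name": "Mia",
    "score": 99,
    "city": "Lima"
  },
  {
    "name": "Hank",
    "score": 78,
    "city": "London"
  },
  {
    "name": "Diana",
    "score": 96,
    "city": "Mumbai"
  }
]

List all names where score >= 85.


Filtering records where score >= 85:
  Grace (score=85) -> YES
  Carol (score=75) -> no
  Rosa (score=56) -> no
  Mia (score=99) -> YES
  Hank (score=78) -> no
  Diana (score=96) -> YES


ANSWER: Grace, Mia, Diana


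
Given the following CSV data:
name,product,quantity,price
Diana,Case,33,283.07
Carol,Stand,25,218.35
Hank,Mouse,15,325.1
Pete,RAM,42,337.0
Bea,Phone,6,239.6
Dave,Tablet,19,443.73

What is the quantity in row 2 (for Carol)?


Row 2: Carol
Column 'quantity' = 25

ANSWER: 25


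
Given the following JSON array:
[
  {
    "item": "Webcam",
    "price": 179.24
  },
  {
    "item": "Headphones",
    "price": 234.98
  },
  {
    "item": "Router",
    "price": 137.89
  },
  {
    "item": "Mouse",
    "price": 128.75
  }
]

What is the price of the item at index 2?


Array index 2 -> Router
price = 137.89

ANSWER: 137.89


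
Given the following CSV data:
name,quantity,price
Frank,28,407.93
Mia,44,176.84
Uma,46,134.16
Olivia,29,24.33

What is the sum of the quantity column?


Values in 'quantity' column:
  Row 1: 28
  Row 2: 44
  Row 3: 46
  Row 4: 29
Sum = 28 + 44 + 46 + 29 = 147

ANSWER: 147


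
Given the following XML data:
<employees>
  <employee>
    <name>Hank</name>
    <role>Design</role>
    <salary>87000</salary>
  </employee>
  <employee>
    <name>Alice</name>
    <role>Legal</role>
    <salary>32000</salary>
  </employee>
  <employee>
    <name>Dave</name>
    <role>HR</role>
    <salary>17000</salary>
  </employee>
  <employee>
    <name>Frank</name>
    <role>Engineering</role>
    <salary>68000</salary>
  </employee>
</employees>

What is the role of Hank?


Searching for <employee> with <name>Hank</name>
Found at position 1
<role>Design</role>

ANSWER: Design
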